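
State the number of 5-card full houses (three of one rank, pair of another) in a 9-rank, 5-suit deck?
7,200

Reasoning: Triple rank: 9. Triple suits: C(5,3)=10. Pair rank: 8. Pair suits: C(5,2)=10. Total: 7,200.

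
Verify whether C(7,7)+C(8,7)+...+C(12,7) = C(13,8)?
True

Working:
Hockey stick identity gives Σ = C(13,8) = 1,287; RHS C(13,8) = 1,287.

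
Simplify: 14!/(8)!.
2,162,160

Reasoning: This equals 14×13×...×9 = 2,162,160.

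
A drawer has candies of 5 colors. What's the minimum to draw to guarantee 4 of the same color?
16

Working:
Worst case: 3 of each = 15. One more: 16.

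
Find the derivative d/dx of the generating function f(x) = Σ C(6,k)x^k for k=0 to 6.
Term-by-term differentiation gives Σ k·C(6,k)x^{k-1} for k=1 to 6.
Final answer: Σ k·C(6,k)x^(k-1) for k=1 to 6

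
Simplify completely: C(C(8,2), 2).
C(8,2) = 28, then C(28, 2) = 378.

Answer: 378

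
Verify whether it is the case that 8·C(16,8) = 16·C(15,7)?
Absorption identity k·C(n,k) = n·C(n-1,k-1). LHS = 8·12870 = 102,960; RHS = 16·6435 = 102,960.

Answer: True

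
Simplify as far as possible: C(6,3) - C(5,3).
10

Solution: C(6,3) - C(5,3) = C(5,2) = 10.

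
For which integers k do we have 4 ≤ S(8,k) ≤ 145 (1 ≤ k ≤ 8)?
S(8,1)=1; S(8,2)=127; S(8,3)=966; S(8,4)=1,701; S(8,5)=1,050; S(8,6)=266; S(8,7)=28; S(8,8)=1. So valid k = 2, 7.
Final answer: 2, 7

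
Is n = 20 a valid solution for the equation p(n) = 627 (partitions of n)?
Yes

Explanation: Pentagonal recurrence p(n) = p(n−1) + p(n−2) − p(n−5) − p(n−7) + …: p(20) = p(19) + p(18) − p(15) − p(13) + p(8) + p(5) = 490 + 385 − 176 − 101 + 22 + 7 = 627, which equals 627.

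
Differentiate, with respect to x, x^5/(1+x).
Quotient rule: [5x^{4}(1+x) - x^5]/(1+x)².
Final answer: (5x^4(1+x) - x^5)/(1+x)²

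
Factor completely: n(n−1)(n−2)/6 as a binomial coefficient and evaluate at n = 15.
C(n,3); C(15,3) = 455

Working:
n(n−1)(n−2)/6 = n!/(3!(n−3)!) = C(n,3). At n = 15: C(15,3) = 455.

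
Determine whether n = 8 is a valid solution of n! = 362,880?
No

Solution: 8! = 8·7! = 8·5,040 = 40,320, which does not equal 362,880.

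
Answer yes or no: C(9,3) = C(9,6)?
Yes

Symmetry C(n,k) = C(n,n-k): C(9,3) = 84 and C(9,6) = 84. Both sides agree, so the statement holds.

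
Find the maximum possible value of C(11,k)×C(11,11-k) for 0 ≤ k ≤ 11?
213,444

Reasoning: C(11,k)·C(11,11-k) = C(11,k)², maximised at the centre k = 5: C(11,5)² = 213,444.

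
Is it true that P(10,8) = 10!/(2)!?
Permutation formula P(n,k) = n!/(n-k)!: 10!/2! = 3,628,800/2 = 1,814,400 = P(10,8). The statement holds.
Final answer: True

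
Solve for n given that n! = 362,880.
9

Solution: n! is strictly increasing. 7! = 5,040, 8! = 40,320, 9! = 362,880 ✓. So n = 9.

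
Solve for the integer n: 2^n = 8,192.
13

Solution: 8,192 = 1,024 × 8 = 2^10 × 2^3 = 2^13, so n = 13.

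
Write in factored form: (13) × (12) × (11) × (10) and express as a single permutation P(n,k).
P(13,4) = 13!/(9)!

Working:
Product of 4 consecutive descending integers starting at 13: P(13,4) = 13!/9! = 17,160.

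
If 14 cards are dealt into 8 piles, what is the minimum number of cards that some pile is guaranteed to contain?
2

Explanation: Pigeonhole: ⌈14/8⌉ = 2.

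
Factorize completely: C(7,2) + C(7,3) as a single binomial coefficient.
C(8,3)

Explanation: By Pascal's identity: C(7,2) + C(7,3) = C(8,3) = 56.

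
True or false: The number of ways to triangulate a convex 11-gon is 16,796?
False

Triangulations of a convex 11-gon are counted by the Catalan number C_9: C_9 = C(18,9)/(9+1) = 48,620/10 = 4,862.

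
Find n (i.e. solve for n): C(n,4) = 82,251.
39

Solution: C(n,4) = n(n−1)(n−2)(n−3)/4! is increasing in n, and n(n−1)(n−2)(n−3) = 4!·82,251 = 1,974,024 ≈ (n−1.5)^4 gives n ≈ 39.0. Check: C(37,4) = 66,045, C(38,4) = 73,815, C(39,4) = 82,251 ✓. So n = 39.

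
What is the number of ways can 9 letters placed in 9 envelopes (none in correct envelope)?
Using D(n) = (n-1)[D(n-1) + D(n-2)]:
D(9) = (9-1) × [D(8) + D(7)]
      = 8 × [14833 + 1854]
      = 8 × 16687
      = 133,496
Final answer: 133,496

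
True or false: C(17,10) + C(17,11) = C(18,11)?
True

Reasoning: Pascal's identity C(n,k) + C(n,k+1) = C(n+1,k+1): 19,448 + 12,376 = 31,824 = C(18,11).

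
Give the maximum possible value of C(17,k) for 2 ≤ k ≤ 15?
24,310

Working:
C(17,k) is maximised at the centre of the row: C(17,8) = 24,310.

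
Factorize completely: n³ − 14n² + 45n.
n(n − 5)(n − 9)

Working:
n³ − 14n² + 45n = n(n² − 14n + 45) = n(n − 5)(n − 9).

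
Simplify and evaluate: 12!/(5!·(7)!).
This is C(12,5) = 792.
Final answer: 792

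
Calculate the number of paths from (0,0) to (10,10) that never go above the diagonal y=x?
16,796

Explanation: Counted by the Catalan number C_10: C_10 = C(20,10)/(10+1) = 184,756/11 = 16,796.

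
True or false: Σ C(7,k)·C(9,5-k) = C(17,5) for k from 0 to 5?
False

Working:
Vandermonde's identity gives C(16,5) = 4,368; RHS C(17,5) = 6,188.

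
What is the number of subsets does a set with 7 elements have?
128

Solution: Each element can be included or excluded: 2^7 = 128.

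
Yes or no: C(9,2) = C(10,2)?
No
LHS = C(9,2) = 36; RHS = C(10,2) = 45. 36 ≠ 45, so the statement does not hold.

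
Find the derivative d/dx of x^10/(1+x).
(10x^9(1+x) - x^10)/(1+x)²
Quotient rule: [10x^{9}(1+x) - x^10]/(1+x)².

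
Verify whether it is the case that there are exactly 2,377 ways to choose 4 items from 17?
C(17,4) = 2,380 ≠ 2377.
Final answer: False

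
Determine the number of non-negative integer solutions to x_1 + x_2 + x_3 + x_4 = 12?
455

Solution: C(12+4-1, 4-1) = 455.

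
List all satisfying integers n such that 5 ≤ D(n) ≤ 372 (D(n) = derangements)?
4, 5, 6

Using D(n) = (n−1)[D(n−1) + D(n−2)] with D(1)=0, D(2)=1: D(3)=2; D(4)=9; D(5)=44; D(6)=265; D(7)=1,854. So valid n = 4, 5, 6.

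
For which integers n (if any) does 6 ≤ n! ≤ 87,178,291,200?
3, 4, 5, 6, 7, 8, 9, 10, 11, 12, 13, 14

Working:
n! is strictly increasing; 3! = 6 and 14! = 87,178,291,200, so valid n = 3, 4, 5, 6, 7, 8, 9, 10, 11, 12, 13, 14.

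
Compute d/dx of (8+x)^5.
5(8+x)^4

Explanation: Using the power rule: d/dx (8+x)^5 = 5(8+x)^{4}.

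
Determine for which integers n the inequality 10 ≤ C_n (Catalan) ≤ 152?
4, 5, 6

Reasoning: C_3=5; C_4=14; C_5=42; C_6=132; C_7=429. So valid n = 4, 5, 6.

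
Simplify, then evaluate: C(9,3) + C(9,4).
210

Reasoning: By Pascal's identity: C(10,4) = 210.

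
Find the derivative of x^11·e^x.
Product rule: d/dx[x^11]·e^x + x^11·d/dx[e^x] = 11x^{10}e^x + x^11e^x.

Answer: (11x^10 + x^11)e^x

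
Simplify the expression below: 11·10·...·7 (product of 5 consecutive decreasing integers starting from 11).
This is P(11,5) = 11!/(6)! = 55,440.
Final answer: 55,440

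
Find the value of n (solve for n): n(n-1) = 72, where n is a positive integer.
n² − n − 72 = 0, so n = (1 ± √(1 + 4·72))/2 = (1 ± √289)/2 = (1 ± 17)/2, i.e. n = 9 or n = -8. Taking the positive root, n = 9 (check: 9×8 = 72).
Final answer: 9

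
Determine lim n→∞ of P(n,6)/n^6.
1

Solution: P(n,6) = n(n-1)···(n-5) ≈ n^6 for large n. Limit = 1.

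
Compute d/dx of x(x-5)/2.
(2x - 5)/2

d/dx[(x-0)(x-5)] = (x-5) + (x-0) = 2x - 5. Dividing by 2 gives (2x - 5)/2.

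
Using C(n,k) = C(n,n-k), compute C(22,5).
26,334

Reasoning: C(22,5) = C(22,17) = 26,334.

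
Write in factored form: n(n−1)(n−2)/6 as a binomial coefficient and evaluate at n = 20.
n(n−1)(n−2)/6 = n!/(3!(n−3)!) = C(n,3). At n = 20: C(20,3) = 1,140.

Answer: C(n,3); C(20,3) = 1,140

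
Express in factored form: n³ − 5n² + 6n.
n³ − 5n² + 6n = n(n² − 5n + 6) = n(n − 2)(n − 3).
Final answer: n(n − 2)(n − 3)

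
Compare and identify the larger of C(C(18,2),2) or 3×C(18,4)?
C(C(18,2),2)=11,628, 3×C(18,4)=9,180.
Final answer: C(C(18,2),2)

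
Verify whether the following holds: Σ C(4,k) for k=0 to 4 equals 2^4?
True

Working:
Binomial theorem: Σ C(4,k) = (1+1)^4 = 2^4 = 16; RHS 2^4 = 16.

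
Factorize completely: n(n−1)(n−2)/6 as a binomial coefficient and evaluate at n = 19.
n(n−1)(n−2)/6 = n!/(3!(n−3)!) = C(n,3). At n = 19: C(19,3) = 969.

Answer: C(n,3); C(19,3) = 969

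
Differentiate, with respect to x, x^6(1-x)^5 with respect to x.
6x^5(1-x)^5 - 5x^6(1-x)^4

Working:
Product rule: 6x^{5}(1-x)^{5} + x^6·(-5)(1-x)^{4}.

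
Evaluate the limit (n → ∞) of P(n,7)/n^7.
P(n,7) = n(n-1)···(n-6) ≈ n^7 for large n. Limit = 1.
Final answer: 1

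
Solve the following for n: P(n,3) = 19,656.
28
P(n,3) = n(n−1)(n−2) is increasing in n; n(n−1)(n−2) ≈ (n−1)^3 = 19,656 gives n ≈ 28.0. Check: P(26,3) = 15,600, P(27,3) = 17,550, P(28,3) = 19,656 ✓. So n = 28.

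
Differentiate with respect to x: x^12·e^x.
(12x^11 + x^12)e^x

Product rule: d/dx[x^12]·e^x + x^12·d/dx[e^x] = 12x^{11}e^x + x^12e^x.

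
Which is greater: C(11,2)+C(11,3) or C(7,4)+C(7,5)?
First=220, Second=56.
Final answer: C(11,2)+C(11,3)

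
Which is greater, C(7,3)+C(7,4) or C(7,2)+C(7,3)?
First=70, Second=56.
Final answer: C(7,3)+C(7,4)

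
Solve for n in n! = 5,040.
7

n! is strictly increasing. 5! = 120, 6! = 720, 7! = 5,040 ✓. So n = 7.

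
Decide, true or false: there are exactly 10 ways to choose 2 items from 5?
C(5,2) = 10.
Final answer: True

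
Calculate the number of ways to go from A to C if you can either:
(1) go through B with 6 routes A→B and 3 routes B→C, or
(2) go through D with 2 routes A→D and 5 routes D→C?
28

Working:
Route via B: 6×3=18. Route via D: 2×5=10. Total: 28.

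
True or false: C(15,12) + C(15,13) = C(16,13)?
Pascal's identity C(n,k) + C(n,k+1) = C(n+1,k+1): 455 + 105 = 560 = C(16,13).

Answer: True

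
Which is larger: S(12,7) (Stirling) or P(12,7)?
P(12,7)

Reasoning: S(12,7) = 7·S(11,7) + S(11,6) = 7·63,987 + 179,487 = 627,396; P(12,7) = 3,991,680.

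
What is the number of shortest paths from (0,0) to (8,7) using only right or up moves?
Choose 8 rights from 15 moves: C(15,8) = 6,435.
Final answer: 6,435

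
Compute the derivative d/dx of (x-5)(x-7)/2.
d/dx[(x-5)(x-7)] = (x-7) + (x-5) = 2x - 12. Dividing by 2 gives (2x - 12)/2.
Final answer: (2x - 12)/2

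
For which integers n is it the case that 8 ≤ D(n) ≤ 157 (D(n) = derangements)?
Using D(n) = (n−1)[D(n−1) + D(n−2)] with D(1)=0, D(2)=1: D(3)=2; D(4)=9; D(5)=44; D(6)=265. So valid n = 4, 5.

Answer: 4, 5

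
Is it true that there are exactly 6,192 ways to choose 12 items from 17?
False

Reasoning: C(17,12) = 6,188 ≠ 6192.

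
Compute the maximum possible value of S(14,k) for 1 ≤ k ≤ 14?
63,436,373

Reasoning: Row S(14,k) for k = 1..14 (via S(n,k) = k·S(n−1,k) + S(n−1,k−1)): 1, 8,191, 788,970, 10,391,745, 40,075,035, 63,436,373, 49,329,280, 20,912,320, 5,135,130, 752,752, 66,066, 3,367, 91, 1. The row is unimodal; maximum at k = 6: 63,436,373.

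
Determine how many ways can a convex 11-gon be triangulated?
4,862

Solution: Using the Catalan number formula: C_n = C(2n, n) / (n+1)
C_9 = C(18, 9) / (9+1)
     = 48620 / 10
     = 4,862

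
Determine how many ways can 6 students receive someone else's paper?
265
Using D(n) = (n-1)[D(n-1) + D(n-2)]:
D(6) = (6-1) × [D(5) + D(4)]
      = 5 × [44 + 9]
      = 5 × 53
      = 265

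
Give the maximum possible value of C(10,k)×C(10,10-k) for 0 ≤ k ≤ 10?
63,504
C(10,k)·C(10,10-k) = C(10,k)², maximised at the centre k = 5: C(10,5)² = 63,504.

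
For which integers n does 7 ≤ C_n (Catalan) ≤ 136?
4, 5, 6

Reasoning: C_3=5; C_4=14; C_5=42; C_6=132; C_7=429. So valid n = 4, 5, 6.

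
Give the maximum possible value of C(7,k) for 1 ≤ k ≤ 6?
35
C(7,k) is maximised at the centre of the row: C(7,3) = 35.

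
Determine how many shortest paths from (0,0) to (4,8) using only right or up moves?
495

Explanation: Choose 4 rights from 12 moves: C(12,4) = 495.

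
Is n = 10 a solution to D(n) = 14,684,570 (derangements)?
No

D(10) = (10-1)·[D(9) + D(8)] = 9·[133,496 + 14,833] = 1,334,961, which does not equal 14,684,570.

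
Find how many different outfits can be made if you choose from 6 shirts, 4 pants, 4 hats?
96

Explanation: By the multiplication principle: 6 × 4 × 4 = 96.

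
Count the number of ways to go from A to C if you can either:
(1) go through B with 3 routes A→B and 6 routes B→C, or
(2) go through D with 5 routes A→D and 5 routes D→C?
Route via B: 3×6=18. Route via D: 5×5=25. Total: 43.
Final answer: 43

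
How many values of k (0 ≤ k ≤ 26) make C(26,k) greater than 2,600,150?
9

Reasoning: Row 26 is unimodal and symmetric about k=26/2. C(26,8)=1,562,275 ≤ 2,600,150; C(26,9)=3,124,550 > 2,600,150; by symmetry C(26,k) > 2,600,150 for k = 9..17. That's 17 - 9 + 1 = 9 values.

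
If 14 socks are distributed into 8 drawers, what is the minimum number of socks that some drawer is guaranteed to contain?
2
Pigeonhole: ⌈14/8⌉ = 2.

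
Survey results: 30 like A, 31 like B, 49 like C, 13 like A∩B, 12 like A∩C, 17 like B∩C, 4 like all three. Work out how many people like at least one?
72

Explanation: |A∪B∪C| = 30+31+49-13-12-17+4 = 72.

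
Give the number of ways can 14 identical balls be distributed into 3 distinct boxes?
C(14+3-1, 3-1) = C(16, 2) = 120.

Answer: 120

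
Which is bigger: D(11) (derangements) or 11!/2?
D(11) = (11-1)·[D(10) + D(9)] = 10·[1,334,961 + 133,496] = 14,684,570; 11!/2 = 39,916,800/2 = 19,958,400.

Answer: 11!/2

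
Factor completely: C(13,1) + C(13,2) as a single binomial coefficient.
C(14,2)
By Pascal's identity: C(13,1) + C(13,2) = C(14,2) = 91.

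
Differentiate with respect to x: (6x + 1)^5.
30(6x + 1)^4

Explanation: Chain rule: 5(6x+1)^{4} × 6 = 30(6x+1)^{4}.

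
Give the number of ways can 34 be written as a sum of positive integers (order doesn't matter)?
Pentagonal recurrence p(n) = p(n−1) + p(n−2) − p(n−5) − p(n−7) + …: p(34) = p(33) + p(32) − p(29) − p(27) + p(22) + p(19) − p(12) − p(8) = 10,143 + 8,349 − 4,565 − 3,010 + 1,002 + 490 − 77 − 22 = 12,310.
Final answer: 12,310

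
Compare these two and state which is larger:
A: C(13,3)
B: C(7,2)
A=C(13,3)=286, B=C(7,2)=21.
Final answer: A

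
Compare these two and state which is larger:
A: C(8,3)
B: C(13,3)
A=C(8,3)=56, B=C(13,3)=286.
Final answer: B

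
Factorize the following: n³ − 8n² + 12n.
n(n − 2)(n − 6)

n³ − 8n² + 12n = n(n² − 8n + 12) = n(n − 2)(n − 6).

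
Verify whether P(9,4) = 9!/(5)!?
True

Reasoning: Permutation formula P(n,k) = n!/(n-k)!: 9!/5! = 362,880/120 = 3,024 = P(9,4). The statement holds.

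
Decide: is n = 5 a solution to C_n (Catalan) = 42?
Yes

Working:
C_5 = C(10,5)/(5+1) = 252/6 = 42, which equals 42.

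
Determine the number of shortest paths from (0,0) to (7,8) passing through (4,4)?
2,450

To (4,4): C(8,4)=70. From there: C(7,3)=35. Total: 2,450.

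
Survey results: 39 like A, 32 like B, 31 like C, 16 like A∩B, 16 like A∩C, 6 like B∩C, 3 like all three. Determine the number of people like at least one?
67

Reasoning: |A∪B∪C| = 39+32+31-16-16-6+3 = 67.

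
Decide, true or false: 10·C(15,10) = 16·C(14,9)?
False

Absorption identity k·C(n,k) = n·C(n-1,k-1). LHS = 10·3003 = 30,030; RHS = 16·2002 = 32,032.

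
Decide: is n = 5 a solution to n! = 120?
Yes

Working:
5! = 5·4! = 5·24 = 120, which equals 120.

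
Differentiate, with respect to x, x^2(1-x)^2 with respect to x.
2x^1(1-x)^2 - 2x^2(1-x)^1
Product rule: 2x^{1}(1-x)^{2} + x^2·(-2)(1-x)^{1}.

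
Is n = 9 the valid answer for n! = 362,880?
Yes

Working:
9! = 9·8! = 9·40,320 = 362,880, which equals 362,880.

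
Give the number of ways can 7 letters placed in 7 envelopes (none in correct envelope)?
1,854

Working:
Using D(n) = (n-1)[D(n-1) + D(n-2)]:
D(7) = (7-1) × [D(6) + D(5)]
      = 6 × [265 + 44]
      = 6 × 309
      = 1,854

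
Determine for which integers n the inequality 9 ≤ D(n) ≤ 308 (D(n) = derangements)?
4, 5, 6

Solution: Using D(n) = (n−1)[D(n−1) + D(n−2)] with D(1)=0, D(2)=1: D(3)=2; D(4)=9; D(5)=44; D(6)=265; D(7)=1,854. So valid n = 4, 5, 6.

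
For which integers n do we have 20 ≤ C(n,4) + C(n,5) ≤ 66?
6, 7

Reasoning: C(5,4)+C(5,5)=6; C(6,4)+C(6,5)=21; C(7,4)+C(7,5)=56; C(8,4)+C(8,5)=126. So valid n = 6, 7.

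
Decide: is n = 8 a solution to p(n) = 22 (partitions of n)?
Yes

Reasoning: Pentagonal recurrence p(n) = p(n−1) + p(n−2) − p(n−5) − p(n−7) + …: p(8) = p(7) + p(6) − p(3) − p(1) = 15 + 11 − 3 − 1 = 22, which equals 22.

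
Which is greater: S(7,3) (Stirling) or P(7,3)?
S(7,3) = 3·S(6,3) + S(6,2) = 3·90 + 31 = 301; P(7,3) = 210.

Answer: S(7,3)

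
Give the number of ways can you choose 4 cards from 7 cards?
35

Explanation: C(7,4) = 7! / (4! × (7-4)!)
         = 7! / (4! × 3!)
         = 35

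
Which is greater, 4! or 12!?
12!
4!=24, 12!=479,001,600. 12! > 4!.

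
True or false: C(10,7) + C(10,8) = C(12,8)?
Pascal's identity gives C(11,8) = 165, whereas C(12,8) = 495.

Answer: False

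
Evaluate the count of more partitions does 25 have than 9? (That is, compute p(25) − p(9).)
1,928

Reasoning: Pentagonal recurrence p(n) = p(n−1) + p(n−2) − p(n−5) − p(n−7) + …: p(25) = p(24) + p(23) − p(20) − p(18) + p(13) + p(10) − p(3) = 1,575 + 1,255 − 627 − 385 + 101 + 42 − 3 = 1,958.
p(9) = p(8) + p(7) − p(4) − p(2) = 22 + 15 − 5 − 2 = 30.
Difference = 1,958 − 30 = 1,928.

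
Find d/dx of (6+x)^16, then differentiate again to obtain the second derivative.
240(6+x)^14

First derivative: 16(6+x)^{15}. Second derivative: 16·15·(6+x)^{14} = 240(6+x)^{14}.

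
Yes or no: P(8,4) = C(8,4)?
No

Reasoning: P(8,4) = 1,680 but C(8,4) = 70; they differ by a factor of 4! = 24, so the statement does not hold.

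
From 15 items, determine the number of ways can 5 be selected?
3,003

Reasoning: C(15,5) = 15! / (5! × (15-5)!)
         = 15! / (5! × 10!)
         = 3,003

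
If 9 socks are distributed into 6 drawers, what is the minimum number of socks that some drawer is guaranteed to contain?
2

Pigeonhole: ⌈9/6⌉ = 2.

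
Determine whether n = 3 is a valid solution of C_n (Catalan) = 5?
Yes
C_3 = C(6,3)/(3+1) = 20/4 = 5, which equals 5.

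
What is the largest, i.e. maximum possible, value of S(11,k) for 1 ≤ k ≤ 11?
246,730
Row S(11,k) for k = 1..11 (via S(n,k) = k·S(n−1,k) + S(n−1,k−1)): 1, 1,023, 28,501, 145,750, 246,730, 179,487, 63,987, 11,880, 1,155, 55, 1. The row is unimodal; maximum at k = 5: 246,730.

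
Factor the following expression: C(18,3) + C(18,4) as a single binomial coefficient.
C(19,4)

Solution: By Pascal's identity: C(18,3) + C(18,4) = C(19,4) = 3,876.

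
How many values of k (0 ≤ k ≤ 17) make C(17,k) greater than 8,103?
6

Row 17 is unimodal and symmetric about k=17/2. C(17,5)=6,188 ≤ 8,103; C(17,6)=12,376 > 8,103; by symmetry C(17,k) > 8,103 for k = 6..11. That's 11 - 6 + 1 = 6 values.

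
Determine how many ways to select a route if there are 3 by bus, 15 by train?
18

Working:
By the addition principle: 3 + 15 = 18.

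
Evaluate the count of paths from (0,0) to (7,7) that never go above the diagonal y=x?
429

Solution: Counted by the Catalan number C_7: C_7 = C(14,7)/(7+1) = 3,432/8 = 429.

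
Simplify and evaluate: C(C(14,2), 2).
C(14,2) = 91, then C(91, 2) = 4,095.
Final answer: 4,095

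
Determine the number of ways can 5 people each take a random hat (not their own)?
44

Using D(n) = (n-1)[D(n-1) + D(n-2)]:
D(5) = (5-1) × [D(4) + D(3)]
      = 4 × [9 + 2]
      = 4 × 11
      = 44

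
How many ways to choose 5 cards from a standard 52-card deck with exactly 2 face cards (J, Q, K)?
652,080
12 face cards and 40 non-face cards: C(12,2) × C(40,3) = 66 × 9,880 = 652,080.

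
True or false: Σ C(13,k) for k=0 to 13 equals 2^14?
Binomial theorem: Σ C(13,k) = (1+1)^13 = 2^13 = 8,192; RHS 2^14 = 16,384.

Answer: False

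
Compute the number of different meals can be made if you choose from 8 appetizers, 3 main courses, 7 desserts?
168

Explanation: By the multiplication principle: 8 × 3 × 7 = 168.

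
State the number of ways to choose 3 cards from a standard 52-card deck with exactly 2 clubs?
3,042

13 clubs and 39 non-clubs: C(13,2) × C(39,1) = 78 × 39 = 3,042.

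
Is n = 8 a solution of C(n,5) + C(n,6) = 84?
Yes

C(8,5) + C(8,6) = 56 + 28 = 84, which equals 84.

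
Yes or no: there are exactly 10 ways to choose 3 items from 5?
Yes

Working:
C(5,3) = 10.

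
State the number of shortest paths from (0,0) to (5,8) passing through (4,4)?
To (4,4): C(8,4)=70. From there: C(5,1)=5. Total: 350.

Answer: 350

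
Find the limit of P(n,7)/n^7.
1

Reasoning: P(n,7) = n(n-1)···(n-6) ≈ n^7 for large n. Limit = 1.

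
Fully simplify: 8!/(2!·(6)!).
28

Working:
This is C(8,2) = 28.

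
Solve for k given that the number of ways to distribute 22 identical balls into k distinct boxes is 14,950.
5

Stars and bars: the count is C(22+k−1, k−1), increasing in k. k=3: C(24,2) = 276, k=4: C(25,3) = 2,300, k=5: C(26,4) = 14,950 ✓. So k = 5.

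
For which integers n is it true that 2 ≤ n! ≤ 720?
2, 3, 4, 5, 6

Solution: n! is strictly increasing; 2! = 2 and 6! = 720, so valid n = 2, 3, 4, 5, 6.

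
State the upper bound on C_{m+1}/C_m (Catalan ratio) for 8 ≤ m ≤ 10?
7/2

Explanation: C_{m+1}/C_m = 2(2m+1)/(m+2), which increases with m. Maximum at m = 10: 2·21/12 = 7/2.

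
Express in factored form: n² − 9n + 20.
(n − 4)(n − 5)
Seek roots whose sum is 9 and product is 20: (4, 5). So n² − 9n + 20 = (n − 4)(n − 5).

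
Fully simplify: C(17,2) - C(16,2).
16
C(17,2) - C(16,2) = C(16,1) = 16.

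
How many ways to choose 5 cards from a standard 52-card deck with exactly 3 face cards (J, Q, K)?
12 face cards and 40 non-face cards: C(12,3) × C(40,2) = 220 × 780 = 171,600.
Final answer: 171,600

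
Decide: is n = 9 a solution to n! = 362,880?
9! = 9·8! = 9·40,320 = 362,880, which equals 362,880.
Final answer: Yes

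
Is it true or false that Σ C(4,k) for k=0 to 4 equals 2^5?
False
Binomial theorem: Σ C(4,k) = (1+1)^4 = 2^4 = 16; RHS 2^5 = 32.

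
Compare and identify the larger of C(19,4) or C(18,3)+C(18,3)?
C(19,4)

Working:
C(19,4)=3,876; C(18,3)+C(18,3)=816+816=1,632.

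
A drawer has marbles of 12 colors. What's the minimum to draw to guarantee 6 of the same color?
61
Worst case: 5 of each = 60. One more: 61.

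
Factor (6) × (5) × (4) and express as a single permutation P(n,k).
P(6,3) = 6!/(3)!

Working:
Product of 3 consecutive descending integers starting at 6: P(6,3) = 6!/3! = 120.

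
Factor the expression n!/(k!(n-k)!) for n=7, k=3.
C(7,3) = 35

This is the binomial coefficient C(7,3) = 35.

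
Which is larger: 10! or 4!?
10!

Working:
10!=3,628,800, 4!=24. 10! > 4!.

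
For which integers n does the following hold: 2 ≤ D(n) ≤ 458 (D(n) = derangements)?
3, 4, 5, 6

Working:
Using D(n) = (n−1)[D(n−1) + D(n−2)] with D(1)=0, D(2)=1: D(2)=1; D(3)=2; D(4)=9; D(5)=44; D(6)=265; D(7)=1,854. So valid n = 3, 4, 5, 6.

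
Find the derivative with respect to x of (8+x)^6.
6(8+x)^5

Using the power rule: d/dx (8+x)^6 = 6(8+x)^{5}.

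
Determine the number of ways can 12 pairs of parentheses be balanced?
208,012
Using the Catalan number formula: C_n = C(2n, n) / (n+1)
C_12 = C(24, 12) / (12+1)
     = 2704156 / 13
     = 208,012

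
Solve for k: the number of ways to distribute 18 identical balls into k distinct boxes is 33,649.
6

Working:
Stars and bars: the count is C(18+k−1, k−1), increasing in k. k=4: C(21,3) = 1,330, k=5: C(22,4) = 7,315, k=6: C(23,5) = 33,649 ✓. So k = 6.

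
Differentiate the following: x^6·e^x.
(6x^5 + x^6)e^x

Product rule: d/dx[x^6]·e^x + x^6·d/dx[e^x] = 6x^{5}e^x + x^6e^x.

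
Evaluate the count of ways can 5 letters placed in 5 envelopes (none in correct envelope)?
44

Solution: Using D(n) = (n-1)[D(n-1) + D(n-2)]:
D(5) = (5-1) × [D(4) + D(3)]
      = 4 × [9 + 2]
      = 4 × 11
      = 44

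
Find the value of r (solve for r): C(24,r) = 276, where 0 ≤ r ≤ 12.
2
C(24,r) is increasing for 0 ≤ r ≤ 12. Stepping up (C(24,r+1) = C(24,r)·(24−r)/(r+1)): C(24,1) = 24, C(24,2) = 276 ✓. So r = 2.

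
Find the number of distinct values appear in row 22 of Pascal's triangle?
12
Row 22 has entries C(22,0)..C(22,22); by symmetry C(22,k)=C(22,22-k), giving 12 distinct values.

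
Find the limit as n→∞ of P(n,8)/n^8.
1

P(n,8) = n(n-1)···(n-7) ≈ n^8 for large n. Limit = 1.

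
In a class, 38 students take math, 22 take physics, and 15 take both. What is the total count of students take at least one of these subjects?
|A∪B| = |A|+|B|-|A∩B| = 38+22-15 = 45.

Answer: 45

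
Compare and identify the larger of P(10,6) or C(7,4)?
P(10,6)=151,200, C(7,4)=35.

Answer: P(10,6)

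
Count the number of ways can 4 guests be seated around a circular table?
6

Explanation: Circular arrangements: (4-1)! = 6.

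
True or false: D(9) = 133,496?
True

Derangements of 9 elements: D(9) = (9-1)·[D(8) + D(7)] = 8·[14,833 + 1,854] = 133,496.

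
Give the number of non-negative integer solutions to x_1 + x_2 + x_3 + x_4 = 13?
C(13+4-1, 4-1) = 560.

Answer: 560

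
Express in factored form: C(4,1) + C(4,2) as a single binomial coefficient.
C(5,2)

Solution: By Pascal's identity: C(4,1) + C(4,2) = C(5,2) = 10.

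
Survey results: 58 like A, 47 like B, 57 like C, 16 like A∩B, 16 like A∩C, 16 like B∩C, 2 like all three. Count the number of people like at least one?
116

Reasoning: |A∪B∪C| = 58+47+57-16-16-16+2 = 116.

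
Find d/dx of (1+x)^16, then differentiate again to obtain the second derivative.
240(1+x)^14

Solution: First derivative: 16(1+x)^{15}. Second derivative: 16·15·(1+x)^{14} = 240(1+x)^{14}.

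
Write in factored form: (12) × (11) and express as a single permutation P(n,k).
Product of 2 consecutive descending integers starting at 12: P(12,2) = 12!/10! = 132.

Answer: P(12,2) = 12!/(10)!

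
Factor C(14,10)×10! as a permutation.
P(14,10)
C(14,10)×10! = [14!/(10!(4)!)]×10! = 14!/(4)! = P(14,10) = 3,632,428,800.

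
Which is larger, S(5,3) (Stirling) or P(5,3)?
P(5,3)

Solution: S(5,3) = 3·S(4,3) + S(4,2) = 3·6 + 7 = 25; P(5,3) = 60.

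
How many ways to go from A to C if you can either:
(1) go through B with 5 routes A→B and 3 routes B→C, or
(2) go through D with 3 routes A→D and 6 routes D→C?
33

Working:
Route via B: 5×3=15. Route via D: 3×6=18. Total: 33.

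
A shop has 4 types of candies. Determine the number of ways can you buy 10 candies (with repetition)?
286

Reasoning: Stars and bars: C(10+4-1, 10) = C(13, 10) = 286.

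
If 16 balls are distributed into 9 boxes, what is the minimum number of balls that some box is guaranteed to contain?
2

Pigeonhole: ⌈16/9⌉ = 2.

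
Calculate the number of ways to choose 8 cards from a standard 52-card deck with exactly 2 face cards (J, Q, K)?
253,333,080
12 face cards and 40 non-face cards: C(12,2) × C(40,6) = 66 × 3,838,380 = 253,333,080.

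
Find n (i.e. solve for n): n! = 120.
n! is strictly increasing. 3! = 6, 4! = 24, 5! = 120 ✓. So n = 5.
Final answer: 5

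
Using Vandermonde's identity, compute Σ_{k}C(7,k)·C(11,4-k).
3,060

Reasoning: = C(7+11,4) = C(18,4) = 3,060.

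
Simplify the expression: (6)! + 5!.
840

Explanation: (6)! + 5! = (6)·5! + 5! = (6+1)·5! = 7·5! = 840.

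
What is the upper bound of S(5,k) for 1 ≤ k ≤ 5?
25

Solution: Row S(5,k) for k = 1..5 (via S(n,k) = k·S(n−1,k) + S(n−1,k−1)): 1, 15, 25, 10, 1. The row is unimodal; maximum at k = 3: 25.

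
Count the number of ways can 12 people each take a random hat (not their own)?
Using D(n) = (n-1)[D(n-1) + D(n-2)]:
D(12) = (12-1) × [D(11) + D(10)]
      = 11 × [14684570 + 1334961]
      = 11 × 16019531
      = 176,214,841
Final answer: 176,214,841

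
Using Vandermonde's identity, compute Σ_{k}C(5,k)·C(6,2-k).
55
= C(5+6,2) = C(11,2) = 55.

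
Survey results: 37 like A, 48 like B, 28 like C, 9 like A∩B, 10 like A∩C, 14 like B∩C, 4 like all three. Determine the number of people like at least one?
|A∪B∪C| = 37+48+28-9-10-14+4 = 84.

Answer: 84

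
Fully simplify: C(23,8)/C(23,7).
2

Reasoning: C(n,k+1)/C(n,k) = (n−k)/(k+1). Here (23−7)/(7+1) = 16/8 = 2.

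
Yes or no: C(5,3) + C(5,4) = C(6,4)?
Pascal's identity: LHS = 10 + 5 = 15; RHS = C(6,4) = 15. Both sides agree, so the statement holds.
Final answer: Yes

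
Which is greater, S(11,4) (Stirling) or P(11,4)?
S(11,4)

Explanation: S(11,4) = 4·S(10,4) + S(10,3) = 4·34,105 + 9,330 = 145,750; P(11,4) = 7,920.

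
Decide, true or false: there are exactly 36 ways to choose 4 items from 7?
C(7,4) = 35 ≠ 36.

Answer: False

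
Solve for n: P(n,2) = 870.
P(n,2) = n(n−1) is increasing in n; n(n−1) ≈ (n−0.5)^2 = 870 gives n ≈ 30.0. Check: P(28,2) = 756, P(29,2) = 812, P(30,2) = 870 ✓. So n = 30.
Final answer: 30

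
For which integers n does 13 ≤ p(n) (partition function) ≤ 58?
7, 8, 9, 10, 11

Working:
Tabulating p(n) via p(n) = p(n−1) + p(n−2) − p(n−5) − p(n−7) + …: p(6)=11; p(7)=15; p(8)=22; p(9)=30; p(10)=42; p(11)=56; p(12)=77. So valid n = 7, 8, 9, 10, 11.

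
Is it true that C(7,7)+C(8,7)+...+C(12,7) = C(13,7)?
False

Explanation: Hockey stick identity gives Σ = C(13,8) = 1,287; RHS C(13,7) = 1,716.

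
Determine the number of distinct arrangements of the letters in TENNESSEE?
3,780

Explanation: Word has 9 letters (T=1, E=4, N=2, S=2). Arrangements: 9!/Π(k!) = 3,780.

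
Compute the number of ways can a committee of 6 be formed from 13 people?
C(13,6) = 13! / (6! × (13-6)!)
         = 13! / (6! × 7!)
         = 1,716
Final answer: 1,716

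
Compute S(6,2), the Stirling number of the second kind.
31

Working:
Using the Stirling recurrence: S(n,k) = k·S(n-1,k) + S(n-1,k-1)
S(6,2) = 2·S(5,2) + S(5,1)
         = 2·15 + 1
         = 30 + 1
         = 31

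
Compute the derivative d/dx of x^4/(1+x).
Quotient rule: [4x^{3}(1+x) - x^4]/(1+x)².
Final answer: (4x^3(1+x) - x^4)/(1+x)²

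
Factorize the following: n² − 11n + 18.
Seek roots whose sum is 11 and product is 18: (2, 9). So n² − 11n + 18 = (n − 2)(n − 9).

Answer: (n − 2)(n − 9)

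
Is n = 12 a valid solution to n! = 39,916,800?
12! = 12·11! = 12·39,916,800 = 479,001,600, which does not equal 39,916,800.
Final answer: No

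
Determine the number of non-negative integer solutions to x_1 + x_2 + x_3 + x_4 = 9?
220

Working:
C(9+4-1, 4-1) = 220.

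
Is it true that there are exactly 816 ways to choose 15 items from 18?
True
C(18,15) = 816.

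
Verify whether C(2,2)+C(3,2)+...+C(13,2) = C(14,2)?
False

Working:
Hockey stick identity gives Σ = C(14,3) = 364; RHS C(14,2) = 91.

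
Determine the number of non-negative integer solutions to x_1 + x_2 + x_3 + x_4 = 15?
816

C(15+4-1, 4-1) = 816.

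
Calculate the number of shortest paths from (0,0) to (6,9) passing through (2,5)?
1,470

Working:
To (2,5): C(7,2)=21. From there: C(8,4)=70. Total: 1,470.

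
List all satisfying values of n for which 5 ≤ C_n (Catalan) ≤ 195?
C_2=2; C_3=5; C_4=14; C_5=42; C_6=132; C_7=429. So valid n = 3, 4, 5, 6.

Answer: 3, 4, 5, 6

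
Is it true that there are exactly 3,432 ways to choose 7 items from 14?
C(14,7) = 3,432.
Final answer: True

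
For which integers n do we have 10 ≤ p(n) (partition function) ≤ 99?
Tabulating p(n) via p(n) = p(n−1) + p(n−2) − p(n−5) − p(n−7) + …: p(5)=7; p(6)=11; p(7)=15; p(8)=22; p(9)=30; p(10)=42; p(11)=56; p(12)=77; p(13)=101. So valid n = 6, 7, 8, 9, 10, 11, 12.
Final answer: 6, 7, 8, 9, 10, 11, 12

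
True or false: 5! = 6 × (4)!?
False

Working:
5! = 5 × 4! = 120, but 6 × 4! = 144.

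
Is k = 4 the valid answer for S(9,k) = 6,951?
No

Working:
S(9,4) = 4·S(8,4) + S(8,3) = 4·1,701 + 966 = 7,770, which does not equal 6,951.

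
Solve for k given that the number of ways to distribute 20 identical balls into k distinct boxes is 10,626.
5

Reasoning: Stars and bars: the count is C(20+k−1, k−1), increasing in k. k=3: C(22,2) = 231, k=4: C(23,3) = 1,771, k=5: C(24,4) = 10,626 ✓. So k = 5.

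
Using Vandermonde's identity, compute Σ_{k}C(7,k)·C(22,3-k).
3,654
= C(7+22,3) = C(29,3) = 3,654.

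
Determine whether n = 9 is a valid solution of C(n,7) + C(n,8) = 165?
No

Reasoning: C(9,7) + C(9,8) = 36 + 9 = 45, which does not equal 165.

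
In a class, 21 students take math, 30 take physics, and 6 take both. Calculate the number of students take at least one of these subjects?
45

Solution: |A∪B| = |A|+|B|-|A∩B| = 21+30-6 = 45.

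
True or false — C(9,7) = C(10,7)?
False

Explanation: LHS = C(9,7) = 36; RHS = C(10,7) = 120. 36 ≠ 120, so the statement does not hold.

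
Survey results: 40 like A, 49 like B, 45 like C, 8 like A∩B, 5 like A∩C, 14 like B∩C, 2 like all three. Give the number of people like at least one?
109

Solution: |A∪B∪C| = 40+49+45-8-5-14+2 = 109.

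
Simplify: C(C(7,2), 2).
C(7,2) = 21, then C(21, 2) = 210.

Answer: 210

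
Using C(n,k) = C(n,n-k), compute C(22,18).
7,315
C(22,18) = C(22,4) = 7,315.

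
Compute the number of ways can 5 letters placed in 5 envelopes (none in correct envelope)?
44

Working:
Using D(n) = (n-1)[D(n-1) + D(n-2)]:
D(5) = (5-1) × [D(4) + D(3)]
      = 4 × [9 + 2]
      = 4 × 11
      = 44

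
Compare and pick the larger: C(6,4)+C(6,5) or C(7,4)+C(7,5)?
C(7,4)+C(7,5)

First=21, Second=56.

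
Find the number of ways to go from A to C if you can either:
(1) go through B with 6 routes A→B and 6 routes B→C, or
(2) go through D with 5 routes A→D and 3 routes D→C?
51

Solution: Route via B: 6×6=36. Route via D: 5×3=15. Total: 51.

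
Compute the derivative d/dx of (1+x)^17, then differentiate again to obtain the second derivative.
272(1+x)^15

Reasoning: First derivative: 17(1+x)^{16}. Second derivative: 17·16·(1+x)^{15} = 272(1+x)^{15}.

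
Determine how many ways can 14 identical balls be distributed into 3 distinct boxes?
120
C(14+3-1, 3-1) = C(16, 2) = 120.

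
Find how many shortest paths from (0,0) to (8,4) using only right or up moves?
495

Explanation: Choose 8 rights from 12 moves: C(12,8) = 495.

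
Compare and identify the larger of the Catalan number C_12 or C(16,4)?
C_12 = C(24,12)/(12+1) = 2,704,156/13 = 208,012; C(16,4) = 1,820.

Answer: C_12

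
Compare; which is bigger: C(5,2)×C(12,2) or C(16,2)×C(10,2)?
C(16,2)×C(10,2)

Reasoning: C(5,2)×C(12,2)=660, C(16,2)×C(10,2)=5,400.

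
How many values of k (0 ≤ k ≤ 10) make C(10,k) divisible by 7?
Checking C(10,k) mod 7 for k = 0..10: divisible at k = 4, 5, 6. That's 3 values.
Final answer: 3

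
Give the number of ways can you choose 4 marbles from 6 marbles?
15

Explanation: C(6,4) = 6! / (4! × (6-4)!)
         = 6! / (4! × 2!)
         = 15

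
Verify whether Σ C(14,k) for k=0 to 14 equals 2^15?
False
Binomial theorem: Σ C(14,k) = (1+1)^14 = 2^14 = 16,384; RHS 2^15 = 32,768.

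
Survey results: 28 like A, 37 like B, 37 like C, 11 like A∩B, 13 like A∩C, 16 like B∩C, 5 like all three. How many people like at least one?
67

Reasoning: |A∪B∪C| = 28+37+37-11-13-16+5 = 67.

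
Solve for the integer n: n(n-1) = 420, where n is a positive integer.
n² − n − 420 = 0, so n = (1 ± √(1 + 4·420))/2 = (1 ± √1,681)/2 = (1 ± 41)/2, i.e. n = 21 or n = -20. Taking the positive root, n = 21 (check: 21×20 = 420).

Answer: 21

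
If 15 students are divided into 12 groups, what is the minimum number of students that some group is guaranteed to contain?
2

Pigeonhole: ⌈15/12⌉ = 2.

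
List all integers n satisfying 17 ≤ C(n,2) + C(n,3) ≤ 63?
5, 6, 7
C(4,2)+C(4,3)=10; C(5,2)+C(5,3)=20; C(6,2)+C(6,3)=35; C(7,2)+C(7,3)=56; C(8,2)+C(8,3)=84. So valid n = 5, 6, 7.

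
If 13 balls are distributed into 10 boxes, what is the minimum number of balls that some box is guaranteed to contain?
2

Solution: Pigeonhole: ⌈13/10⌉ = 2.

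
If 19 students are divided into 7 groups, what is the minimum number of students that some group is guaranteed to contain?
Pigeonhole: ⌈19/7⌉ = 3.

Answer: 3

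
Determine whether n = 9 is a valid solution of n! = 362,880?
9! = 9·8! = 9·40,320 = 362,880, which equals 362,880.

Answer: Yes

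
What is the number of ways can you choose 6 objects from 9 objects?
C(9,6) = 9! / (6! × (9-6)!)
         = 9! / (6! × 3!)
         = 84
Final answer: 84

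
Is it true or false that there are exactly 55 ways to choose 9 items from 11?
True

Explanation: C(11,9) = 55.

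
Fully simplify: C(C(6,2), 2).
C(6,2) = 15, then C(15, 2) = 105.

Answer: 105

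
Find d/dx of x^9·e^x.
Product rule: d/dx[x^9]·e^x + x^9·d/dx[e^x] = 9x^{8}e^x + x^9e^x.
Final answer: (9x^8 + x^9)e^x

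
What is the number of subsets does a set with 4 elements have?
16

Solution: Each element can be included or excluded: 2^4 = 16.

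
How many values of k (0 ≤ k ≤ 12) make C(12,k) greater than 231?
5

Working:
Row 12 is unimodal and symmetric about k=12/2. C(12,3)=220 ≤ 231; C(12,4)=495 > 231; by symmetry C(12,k) > 231 for k = 4..8. That's 8 - 4 + 1 = 5 values.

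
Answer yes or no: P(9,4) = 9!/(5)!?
Yes

Solution: Permutation formula P(n,k) = n!/(n-k)!: 9!/5! = 362,880/120 = 3,024 = P(9,4). The statement holds.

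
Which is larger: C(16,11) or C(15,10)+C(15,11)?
By Pascal's identity: C(16,11) = C(15,10)+C(15,11) = 4,368. Equal.

Answer: Equal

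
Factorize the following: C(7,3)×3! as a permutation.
P(7,3)

Reasoning: C(7,3)×3! = [7!/(3!(4)!)]×3! = 7!/(4)! = P(7,3) = 210.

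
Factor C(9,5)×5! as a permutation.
P(9,5)
C(9,5)×5! = [9!/(5!(4)!)]×5! = 9!/(4)! = P(9,5) = 15,120.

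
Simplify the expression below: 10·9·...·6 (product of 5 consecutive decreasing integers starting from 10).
30,240
This is P(10,5) = 10!/(5)! = 30,240.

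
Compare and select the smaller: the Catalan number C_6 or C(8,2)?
C(8,2)

C_6 = C(12,6)/(6+1) = 924/7 = 132; C(8,2) = 28.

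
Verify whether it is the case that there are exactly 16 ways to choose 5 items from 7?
False
C(7,5) = 21 ≠ 16.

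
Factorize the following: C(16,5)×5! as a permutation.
P(16,5)

C(16,5)×5! = [16!/(5!(11)!)]×5! = 16!/(11)! = P(16,5) = 524,160.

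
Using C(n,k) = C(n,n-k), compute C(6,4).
15
C(6,4) = C(6,2) = 15.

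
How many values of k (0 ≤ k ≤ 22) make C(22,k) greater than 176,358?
7

Working:
Row 22 is unimodal and symmetric about k=22/2. C(22,7)=170,544 ≤ 176,358; C(22,8)=319,770 > 176,358; by symmetry C(22,k) > 176,358 for k = 8..14. That's 14 - 8 + 1 = 7 values.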